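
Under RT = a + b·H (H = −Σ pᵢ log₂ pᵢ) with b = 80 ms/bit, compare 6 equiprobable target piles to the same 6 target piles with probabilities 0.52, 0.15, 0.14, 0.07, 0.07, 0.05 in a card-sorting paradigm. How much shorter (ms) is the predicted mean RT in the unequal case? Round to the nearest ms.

The RT saving is b·ΔH. Equiprobable H₀ = log₂(6) = 2.5850 bits; with the given probabilities H = 2.0514 bits.
b·(H₀ − H) = 80 × (2.5850 − 2.0514) = 42.68 ms.

43 ms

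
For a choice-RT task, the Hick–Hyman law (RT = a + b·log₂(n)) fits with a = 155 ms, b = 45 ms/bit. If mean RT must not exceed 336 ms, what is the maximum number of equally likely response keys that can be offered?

16

Set 155 + 45·log₂ n ≤ 336 → log₂ n ≤ (336 − 155)/45 = 4.0222.
So n ≤ 2^4.0222 = 16.248; the largest integer n is 16.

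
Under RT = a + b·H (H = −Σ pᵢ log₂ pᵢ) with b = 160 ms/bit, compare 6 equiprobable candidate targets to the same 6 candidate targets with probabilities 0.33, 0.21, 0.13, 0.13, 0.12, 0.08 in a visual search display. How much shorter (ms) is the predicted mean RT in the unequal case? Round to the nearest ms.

The RT saving is b·ΔH. Equiprobable H₀ = log₂(6) = 2.5850 bits; with the given probabilities H = 2.4245 bits.
b·(H₀ − H) = 160 × (2.5850 − 2.4245) = 25.67 ms.

26 ms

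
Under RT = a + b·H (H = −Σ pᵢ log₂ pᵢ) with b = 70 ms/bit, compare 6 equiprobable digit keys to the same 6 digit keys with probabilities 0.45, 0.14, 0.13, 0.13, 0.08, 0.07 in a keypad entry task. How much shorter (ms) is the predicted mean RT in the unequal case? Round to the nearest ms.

24 ms

The RT saving is b·ΔH. Equiprobable H₀ = log₂(6) = 2.5850 bits; with the given probabilities H = 2.2409 bits.
b·(H₀ − H) = 70 × (2.5850 − 2.2409) = 24.09 ms.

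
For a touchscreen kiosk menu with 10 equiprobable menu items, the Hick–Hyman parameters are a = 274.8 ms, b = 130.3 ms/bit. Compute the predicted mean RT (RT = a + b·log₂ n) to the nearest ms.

708 ms

log₂(10) = 3.3219 bits, so RT = 274.8 + 130.3 × 3.3219 ≈ 707.647 ms.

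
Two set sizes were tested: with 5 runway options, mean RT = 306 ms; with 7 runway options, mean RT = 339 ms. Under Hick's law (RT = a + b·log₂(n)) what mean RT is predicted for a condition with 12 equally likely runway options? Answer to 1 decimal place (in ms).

Solve the two-equation system in a and b:
  b = (339 − 306) / (log₂ 7 − log₂ 5) = 33 / (2.8074 − 2.3219) = 67.981 ms/bit
  a = 306 − 67.981 × 2.3219 = 148.152 ms
Then RT(12) = 148.152 + 67.981 × log₂ 12 = 148.152 + 67.981 × 3.5850 ≈ 391.863 ms.

391.9 ms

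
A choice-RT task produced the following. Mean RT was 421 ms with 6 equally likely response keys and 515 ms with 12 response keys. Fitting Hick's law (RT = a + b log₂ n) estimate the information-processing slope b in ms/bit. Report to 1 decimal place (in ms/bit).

94.0 ms/bit

Slope: b = (515 − 421) / (log₂ 12 − log₂ 6) = 94/1.0000 = 94.000 ms/bit.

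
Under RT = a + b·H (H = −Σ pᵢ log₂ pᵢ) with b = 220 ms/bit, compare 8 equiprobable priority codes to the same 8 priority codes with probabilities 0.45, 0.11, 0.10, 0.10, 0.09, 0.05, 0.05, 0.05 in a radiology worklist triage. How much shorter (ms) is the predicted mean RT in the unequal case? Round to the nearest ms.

111 ms

Equiprobable entropy H₀ = log₂ 8 = 3.0000 bits.
Skewed entropy H = −Σ pᵢ log₂ pᵢ = 2.4940 bits.
ΔRT = b·(H₀ − H) = 220 × 0.5060 = 111.32 ms.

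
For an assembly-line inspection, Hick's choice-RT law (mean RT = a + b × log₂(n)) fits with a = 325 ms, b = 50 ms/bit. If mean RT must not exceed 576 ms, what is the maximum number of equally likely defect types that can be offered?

32

Set 325 + 50·log₂ n ≤ 576 → log₂ n ≤ (576 − 325)/50 = 5.0200.
So n ≤ 2^5.0200 = 32.447; the largest integer n is 32.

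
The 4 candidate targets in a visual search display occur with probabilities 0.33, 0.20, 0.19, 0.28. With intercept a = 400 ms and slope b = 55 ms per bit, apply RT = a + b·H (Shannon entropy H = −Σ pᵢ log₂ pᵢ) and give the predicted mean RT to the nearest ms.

508 ms

Entropy contributions −pᵢ log₂ pᵢ: 0.5278, 0.4644, 0.4552, 0.5142; sum H = 1.9617 bits.
RT = a + bH = 400 + 55·1.9617 = 507.89 ms.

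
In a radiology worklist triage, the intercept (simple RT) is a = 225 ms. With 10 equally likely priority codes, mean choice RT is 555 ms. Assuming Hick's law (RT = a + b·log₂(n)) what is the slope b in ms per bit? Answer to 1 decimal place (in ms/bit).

10 alternatives carry log₂ 10 = 3.3219 bits; the choice cost is 555 − 225 = 330 ms, so b = 330/3.3219 = 99.340 ms/bit.

99.3 ms/bit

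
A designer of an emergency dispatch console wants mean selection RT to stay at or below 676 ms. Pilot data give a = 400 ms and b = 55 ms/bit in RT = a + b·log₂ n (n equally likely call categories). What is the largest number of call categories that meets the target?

32

Set 400 + 55·log₂ n ≤ 676 → log₂ n ≤ (676 − 400)/55 = 5.0182.
So n ≤ 2^5.0182 = 32.406; the largest integer n is 32.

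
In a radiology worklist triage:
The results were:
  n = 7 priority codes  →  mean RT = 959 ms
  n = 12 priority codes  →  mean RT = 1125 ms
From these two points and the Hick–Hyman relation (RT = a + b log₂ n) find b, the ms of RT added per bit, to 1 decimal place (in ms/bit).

213.5 ms/bit

Slope: b = (1125 − 959) / (log₂ 12 − log₂ 7) = 166/0.7776 = 213.475 ms/bit.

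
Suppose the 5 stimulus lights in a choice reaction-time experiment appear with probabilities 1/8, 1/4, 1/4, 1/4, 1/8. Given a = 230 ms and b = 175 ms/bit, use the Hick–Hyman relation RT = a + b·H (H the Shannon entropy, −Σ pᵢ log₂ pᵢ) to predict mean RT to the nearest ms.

624 ms

H = −Σ pᵢ log₂ pᵢ = 0.125·3 + 0.25·2 + 0.25·2 + 0.25·2 + 0.125·3 = 2.250 bits.
RT = 230 + 175 × 2.250 = 623.75 ms.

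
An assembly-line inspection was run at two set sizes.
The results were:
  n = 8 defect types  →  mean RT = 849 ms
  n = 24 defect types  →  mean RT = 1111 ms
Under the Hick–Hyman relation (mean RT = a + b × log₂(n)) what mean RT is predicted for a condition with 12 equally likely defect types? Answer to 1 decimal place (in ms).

945.7 ms

RT is linear in log₂ n, so two points fix the line:
  b = (1111 − 849) / (log₂ 24 − log₂ 8) = 262 / (4.5850 − 3) = 165.304 ms/bit
  a = 849 − 165.304 × 3 = 353.089 ms
Then RT(12) = 353.089 + 165.304 × log₂ 12 = 353.089 + 165.304 × 3.5850 ≈ 945.696 ms.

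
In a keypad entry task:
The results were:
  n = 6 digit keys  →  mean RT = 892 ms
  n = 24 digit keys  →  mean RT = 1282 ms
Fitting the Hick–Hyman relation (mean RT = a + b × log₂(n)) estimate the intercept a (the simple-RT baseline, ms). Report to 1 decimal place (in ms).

Slope: b = (1282 − 892) / (log₂ 24 − log₂ 6) = 390/2.0000 = 195.000 ms/bit.
Intercept: a = 892 − 195.000·log₂(6) = 387.932 ms.

387.9 ms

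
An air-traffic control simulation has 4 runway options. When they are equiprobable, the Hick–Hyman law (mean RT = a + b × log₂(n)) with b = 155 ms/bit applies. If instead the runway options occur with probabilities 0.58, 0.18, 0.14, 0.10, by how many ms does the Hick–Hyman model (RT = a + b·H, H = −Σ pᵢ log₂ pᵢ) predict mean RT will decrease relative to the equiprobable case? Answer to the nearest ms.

Equiprobable entropy H₀ = log₂ 4 = 2.0000 bits.
Skewed entropy H = −Σ pᵢ log₂ pᵢ = 1.6304 bits.
ΔRT = b·(H₀ − H) = 155 × 0.3696 = 57.29 ms.

57 ms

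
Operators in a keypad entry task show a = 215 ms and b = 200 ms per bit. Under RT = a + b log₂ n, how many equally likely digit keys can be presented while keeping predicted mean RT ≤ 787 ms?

Set 215 + 200·log₂ n ≤ 787 → log₂ n ≤ (787 − 215)/200 = 2.8600.
So n ≤ 2^2.8600 = 7.260; the largest integer n is 7.

7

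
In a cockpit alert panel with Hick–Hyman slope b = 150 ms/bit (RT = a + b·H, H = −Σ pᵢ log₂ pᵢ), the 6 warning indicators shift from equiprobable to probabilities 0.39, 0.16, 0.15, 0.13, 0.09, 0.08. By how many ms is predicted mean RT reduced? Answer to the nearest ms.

35 ms

Equiprobable entropy H₀ = log₂ 6 = 2.5850 bits.
Skewed entropy H = −Σ pᵢ log₂ pᵢ = 2.3502 bits.
ΔRT = b·(H₀ − H) = 150 × 0.2348 = 35.22 ms.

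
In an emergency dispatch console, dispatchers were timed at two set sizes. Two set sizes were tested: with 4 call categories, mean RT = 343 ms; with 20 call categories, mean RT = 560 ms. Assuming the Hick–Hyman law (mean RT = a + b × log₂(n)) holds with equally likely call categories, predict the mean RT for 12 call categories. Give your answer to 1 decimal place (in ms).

RT is linear in log₂ n, so two points fix the line:
  b = (560 − 343) / (log₂ 20 − log₂ 4) = 217 / (4.3219 − 2) = 93.457 ms/bit
  a = 343 − 93.457 × 2 = 156.086 ms
Then RT(12) = 156.086 + 93.457 × log₂ 12 = 156.086 + 93.457 × 3.5850 ≈ 491.126 ms.

491.1 ms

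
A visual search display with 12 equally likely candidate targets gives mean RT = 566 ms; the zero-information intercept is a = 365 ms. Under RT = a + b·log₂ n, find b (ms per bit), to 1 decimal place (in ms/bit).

log₂(12) = 3.5850 bits.
b = (RT − a)/log₂ n = (566 − 365) / 3.5850 = 56.068 ms/bit.

56.1 ms/bit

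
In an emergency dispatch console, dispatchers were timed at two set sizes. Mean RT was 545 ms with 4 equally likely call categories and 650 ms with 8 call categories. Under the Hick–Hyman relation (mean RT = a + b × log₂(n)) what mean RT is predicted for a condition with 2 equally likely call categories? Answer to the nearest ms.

440 ms

Fit slope and intercept:
  b = (650 − 545) / (log₂ 8 − log₂ 4) = 105 / (3 − 2) = 105 ms/bit
  a = 545 − 105 × 2 = 335 ms
Then RT(2) = 335 + 105 × log₂ 2 = 335 + 105 × 1 ≈ 440.000 ms.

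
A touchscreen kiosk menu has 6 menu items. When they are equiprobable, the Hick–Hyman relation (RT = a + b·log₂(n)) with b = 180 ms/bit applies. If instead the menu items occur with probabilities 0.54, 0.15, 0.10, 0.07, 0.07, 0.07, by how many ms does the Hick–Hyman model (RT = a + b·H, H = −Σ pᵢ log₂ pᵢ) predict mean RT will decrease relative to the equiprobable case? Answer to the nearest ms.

Equiprobable entropy H₀ = log₂ 6 = 2.5850 bits.
Skewed entropy H = −Σ pᵢ log₂ pᵢ = 2.0284 bits.
ΔRT = b·(H₀ − H) = 180 × 0.5565 = 100.17 ms.

100 ms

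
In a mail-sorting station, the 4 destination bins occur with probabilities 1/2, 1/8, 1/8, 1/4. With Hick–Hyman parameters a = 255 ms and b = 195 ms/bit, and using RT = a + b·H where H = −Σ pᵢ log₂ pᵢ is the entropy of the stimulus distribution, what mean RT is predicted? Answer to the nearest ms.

Each term −pᵢ log₂ pᵢ: 0.5·1 + 0.125·3 + 0.125·3 + 0.25·2; summed, H = 1.750 bits.
Mean RT = a + bH = 255 + 195·1.750 = 596.25 ms.

596 ms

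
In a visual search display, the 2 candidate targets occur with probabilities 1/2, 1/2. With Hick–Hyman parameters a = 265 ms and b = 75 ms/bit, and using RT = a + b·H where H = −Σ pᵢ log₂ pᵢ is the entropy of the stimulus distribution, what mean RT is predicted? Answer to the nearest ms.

340 ms

Each term −pᵢ log₂ pᵢ: 0.5·1 + 0.5·1; summed, H = 1.000 bits.
Mean RT = a + bH = 265 + 75·1.000 = 340.00 ms.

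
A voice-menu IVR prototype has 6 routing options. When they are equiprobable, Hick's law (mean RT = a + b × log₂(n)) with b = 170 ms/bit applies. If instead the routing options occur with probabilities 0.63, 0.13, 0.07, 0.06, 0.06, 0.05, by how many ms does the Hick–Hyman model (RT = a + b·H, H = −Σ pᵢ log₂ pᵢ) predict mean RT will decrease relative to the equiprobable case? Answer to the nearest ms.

Equiprobable entropy H₀ = log₂ 6 = 2.5850 bits.
Skewed entropy H = −Σ pᵢ log₂ pᵢ = 1.7743 bits.
ΔRT = b·(H₀ − H) = 170 × 0.8107 = 137.81 ms.

138 ms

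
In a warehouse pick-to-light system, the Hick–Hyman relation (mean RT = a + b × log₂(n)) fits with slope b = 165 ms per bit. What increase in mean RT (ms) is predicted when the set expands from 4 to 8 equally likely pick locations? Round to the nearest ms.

165 ms

The intercept a cancels: ΔRT = b·(log₂ n₂ − log₂ n₁) = b·log₂(n₂/n₁).
log₂(8) − log₂(4) = log₂(8/4) = log₂(2) = 1.
ΔRT = 165 × 1.0000 = 165.000 ms.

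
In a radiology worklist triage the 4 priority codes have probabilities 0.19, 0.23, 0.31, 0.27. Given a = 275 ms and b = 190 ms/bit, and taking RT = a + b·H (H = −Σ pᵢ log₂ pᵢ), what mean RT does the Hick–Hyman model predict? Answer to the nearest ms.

651 ms

Entropy contributions −pᵢ log₂ pᵢ: 0.4552, 0.4877, 0.5238, 0.5100; sum H = 1.9767 bits.
RT = a + bH = 275 + 190·1.9767 = 650.57 ms.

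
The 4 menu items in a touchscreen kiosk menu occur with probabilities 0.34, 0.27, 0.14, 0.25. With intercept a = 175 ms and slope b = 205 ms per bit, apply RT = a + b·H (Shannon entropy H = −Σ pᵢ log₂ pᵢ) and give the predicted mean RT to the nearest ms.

572 ms

H = 0.34·log₂(1/0.34) + 0.27·log₂(1/0.27) + 0.14·log₂(1/0.14) + 0.25·log₂(1/0.25) = 1.9363 bits.
RT = 175 + 205 × 1.9363 = 571.94 ms.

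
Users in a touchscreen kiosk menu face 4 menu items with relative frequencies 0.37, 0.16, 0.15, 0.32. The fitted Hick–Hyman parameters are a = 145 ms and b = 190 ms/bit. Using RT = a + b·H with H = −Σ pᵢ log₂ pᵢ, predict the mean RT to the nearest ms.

504 ms

Entropy contributions −pᵢ log₂ pᵢ: 0.5307, 0.4230, 0.4105, 0.5260; sum H = 1.8903 bits.
RT = a + bH = 145 + 190·1.8903 = 504.16 ms.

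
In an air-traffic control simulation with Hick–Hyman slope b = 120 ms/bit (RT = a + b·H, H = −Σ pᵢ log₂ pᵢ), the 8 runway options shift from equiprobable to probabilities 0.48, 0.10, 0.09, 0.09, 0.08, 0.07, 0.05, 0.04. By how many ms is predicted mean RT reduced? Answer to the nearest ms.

The RT saving is b·ΔH. Equiprobable H₀ = log₂(8) = 3.0000 bits; with the given probabilities H = 2.4277 bits.
b·(H₀ − H) = 120 × (3.0000 − 2.4277) = 68.68 ms.

69 ms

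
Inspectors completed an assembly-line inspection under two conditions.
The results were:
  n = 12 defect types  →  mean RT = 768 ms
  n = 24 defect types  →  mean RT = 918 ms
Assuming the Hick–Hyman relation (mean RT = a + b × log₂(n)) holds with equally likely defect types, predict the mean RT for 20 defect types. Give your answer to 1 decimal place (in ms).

878.5 ms

RT is linear in log₂ n, so two points fix the line:
  b = (918 − 768) / (log₂ 24 − log₂ 12) = 150 / (4.5850 − 3.5850) = 150.000 ms/bit
  a = 768 − 150.000 × 3.5850 = 230.256 ms
Then RT(20) = 230.256 + 150.000 × log₂ 20 = 230.256 + 150.000 × 4.3219 ≈ 878.545 ms.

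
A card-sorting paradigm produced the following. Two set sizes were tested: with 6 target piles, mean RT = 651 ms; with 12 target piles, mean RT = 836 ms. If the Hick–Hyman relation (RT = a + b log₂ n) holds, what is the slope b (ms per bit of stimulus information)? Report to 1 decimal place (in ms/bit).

185.0 ms/bit

b = (RT₂ − RT₁)/(log₂ n₂ − log₂ n₁) = (836 − 651)/(3.5850 − 2.5850) = 185.000 ms/bit.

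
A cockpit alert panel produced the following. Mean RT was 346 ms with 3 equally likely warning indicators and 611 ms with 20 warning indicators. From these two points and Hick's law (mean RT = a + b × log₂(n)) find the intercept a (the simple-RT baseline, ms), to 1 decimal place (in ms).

192.5 ms

Slope: b = (611 − 346) / (log₂ 20 − log₂ 3) = 265/2.7370 = 96.823 ms/bit.
a = RT₁ − b·log₂ n₁ = 346 − 96.823 × 1.5850 = 192.540 ms.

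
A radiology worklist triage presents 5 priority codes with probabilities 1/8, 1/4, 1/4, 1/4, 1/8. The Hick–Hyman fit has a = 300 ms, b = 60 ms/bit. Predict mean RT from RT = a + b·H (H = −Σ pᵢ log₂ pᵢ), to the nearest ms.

435 ms

Each term −pᵢ log₂ pᵢ: 0.125·3 + 0.25·2 + 0.25·2 + 0.25·2 + 0.125·3; summed, H = 2.250 bits.
Mean RT = a + bH = 300 + 60·2.250 = 435.00 ms.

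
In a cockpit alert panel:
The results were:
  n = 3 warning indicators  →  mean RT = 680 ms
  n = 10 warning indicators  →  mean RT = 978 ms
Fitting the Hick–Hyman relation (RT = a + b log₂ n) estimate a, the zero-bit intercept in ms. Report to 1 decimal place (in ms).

The slope on a log₂ axis is (978 − 680) / (3.3219 − 1.5850) = 171.564 ms/bit.
Intercept: a = 680 − 171.564·log₂(3) = 408.078 ms.

408.1 ms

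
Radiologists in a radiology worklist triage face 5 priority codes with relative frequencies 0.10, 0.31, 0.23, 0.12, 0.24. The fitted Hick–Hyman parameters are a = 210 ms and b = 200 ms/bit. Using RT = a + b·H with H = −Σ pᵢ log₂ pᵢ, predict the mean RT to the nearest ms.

Entropy contributions −pᵢ log₂ pᵢ: 0.3322, 0.5238, 0.4877, 0.3671, 0.4941; sum H = 2.2049 bits.
RT = a + bH = 210 + 200·2.2049 = 650.97 ms.

651 ms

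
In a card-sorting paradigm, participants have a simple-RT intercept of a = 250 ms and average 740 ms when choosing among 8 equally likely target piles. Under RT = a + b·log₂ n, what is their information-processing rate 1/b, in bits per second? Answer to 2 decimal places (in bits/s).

6.12 bits/s

b = (740 − 250)/log₂ 8 = 490/3 = 163.333 ms per bit = 0.16333 s/bit; the reciprocal is 6.122 bits/s.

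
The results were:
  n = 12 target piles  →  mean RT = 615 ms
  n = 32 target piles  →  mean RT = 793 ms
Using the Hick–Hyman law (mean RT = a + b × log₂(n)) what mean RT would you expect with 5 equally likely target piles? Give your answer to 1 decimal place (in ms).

RT is linear in log₂ n, so two points fix the line:
  b = (793 − 615) / (log₂ 32 − log₂ 12) = 178 / (5 − 3.5850) = 125.792 ms/bit
  a = 615 − 125.792 × 3.5850 = 164.041 ms
Then RT(5) = 164.041 + 125.792 × log₂ 5 = 164.041 + 125.792 × 2.3219 ≈ 456.121 ms.

456.1 ms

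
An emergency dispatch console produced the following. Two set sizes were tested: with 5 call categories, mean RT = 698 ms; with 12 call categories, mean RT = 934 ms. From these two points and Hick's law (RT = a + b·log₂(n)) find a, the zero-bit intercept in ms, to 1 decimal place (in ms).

b = (RT₂ − RT₁)/(log₂ n₂ − log₂ n₁) = (934 − 698)/(3.5850 − 2.3219) = 186.852 ms/bit.
a = RT₁ − b·log₂ n₁ = 698 − 186.852 × 2.3219 = 264.144 ms.

264.1 ms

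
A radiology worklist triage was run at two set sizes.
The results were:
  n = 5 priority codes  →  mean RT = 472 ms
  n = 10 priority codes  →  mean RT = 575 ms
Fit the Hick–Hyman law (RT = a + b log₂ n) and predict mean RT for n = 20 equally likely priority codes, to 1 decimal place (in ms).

Fit slope and intercept:
  b = (575 − 472) / (log₂ 10 − log₂ 5) = 103 / (3.3219 − 2.3219) = 103.000 ms/bit
  a = 472 − 103.000 × 2.3219 = 232.841 ms
Then RT(20) = 232.841 + 103.000 × log₂ 20 = 232.841 + 103.000 × 4.3219 ≈ 678.000 ms.

678.0 ms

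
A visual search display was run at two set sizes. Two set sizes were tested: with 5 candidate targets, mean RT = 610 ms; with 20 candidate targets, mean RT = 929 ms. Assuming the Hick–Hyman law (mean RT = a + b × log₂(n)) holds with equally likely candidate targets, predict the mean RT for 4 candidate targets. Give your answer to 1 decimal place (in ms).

Solve the two-equation system in a and b:
  b = (929 − 610) / (log₂ 20 − log₂ 5) = 319 / (4.3219 − 2.3219) = 159.500 ms/bit
  a = 610 − 159.500 × 2.3219 = 239.652 ms
Then RT(4) = 239.652 + 159.500 × log₂ 4 = 239.652 + 159.500 × 2 ≈ 558.652 ms.

558.7 ms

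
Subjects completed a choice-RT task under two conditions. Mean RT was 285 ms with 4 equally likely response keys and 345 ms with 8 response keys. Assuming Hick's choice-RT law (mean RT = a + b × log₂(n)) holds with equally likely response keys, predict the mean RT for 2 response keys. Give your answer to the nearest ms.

RT is linear in log₂ n, so two points fix the line:
  b = (345 − 285) / (log₂ 8 − log₂ 4) = 60 / (3 − 2) = 60 ms/bit
  a = 285 − 60 × 2 = 165 ms
Then RT(2) = 165 + 60 × log₂ 2 = 165 + 60 × 1 ≈ 225.000 ms.

225 ms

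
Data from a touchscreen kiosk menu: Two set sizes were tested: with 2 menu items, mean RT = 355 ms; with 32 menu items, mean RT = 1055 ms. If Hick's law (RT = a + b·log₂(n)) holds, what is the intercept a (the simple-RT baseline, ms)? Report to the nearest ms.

Slope: b = (1055 − 355) / (log₂ 32 − log₂ 2) = 700/4.0000 = 175 ms/bit.
a = RT₁ − b·log₂ n₁ = 355 − 175 × 1 = 180.000 ms.

180 ms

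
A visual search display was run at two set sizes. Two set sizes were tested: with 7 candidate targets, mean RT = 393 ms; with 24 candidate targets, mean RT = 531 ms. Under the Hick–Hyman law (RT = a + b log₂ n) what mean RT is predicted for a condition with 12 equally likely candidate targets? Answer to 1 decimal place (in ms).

RT is linear in log₂ n, so two points fix the line:
  b = (531 − 393) / (log₂ 24 − log₂ 7) = 138 / (4.5850 − 2.8074) = 77.632 ms/bit
  a = 393 − 77.632 × 2.8074 = 175.058 ms
Then RT(12) = 175.058 + 77.632 × log₂ 12 = 175.058 + 77.632 × 3.5850 ≈ 453.368 ms.

453.4 ms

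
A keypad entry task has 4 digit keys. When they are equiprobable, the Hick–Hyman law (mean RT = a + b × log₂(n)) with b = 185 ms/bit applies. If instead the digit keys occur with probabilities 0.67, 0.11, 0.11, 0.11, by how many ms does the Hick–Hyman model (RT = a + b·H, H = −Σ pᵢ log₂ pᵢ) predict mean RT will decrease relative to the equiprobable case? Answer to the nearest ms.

104 ms

The RT saving is b·ΔH. Equiprobable H₀ = log₂(4) = 2.0000 bits; with the given probabilities H = 1.4380 bits.
b·(H₀ − H) = 185 × (2.0000 − 1.4380) = 103.98 ms.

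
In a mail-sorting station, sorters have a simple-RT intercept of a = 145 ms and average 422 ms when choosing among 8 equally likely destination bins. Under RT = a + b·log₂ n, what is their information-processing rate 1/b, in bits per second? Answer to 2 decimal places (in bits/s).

10.83 bits/s

b = (422 − 145)/log₂ 8 = 277/3 = 92.333 ms per bit = 0.09233 s/bit; the reciprocal is 10.830 bits/s.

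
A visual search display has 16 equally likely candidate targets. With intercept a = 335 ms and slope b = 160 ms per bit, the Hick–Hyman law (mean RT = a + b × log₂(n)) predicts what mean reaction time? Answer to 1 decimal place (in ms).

975.0 ms

log₂(16) = 4 bits, so RT = 335 + 160 × 4 ≈ 975.000 ms.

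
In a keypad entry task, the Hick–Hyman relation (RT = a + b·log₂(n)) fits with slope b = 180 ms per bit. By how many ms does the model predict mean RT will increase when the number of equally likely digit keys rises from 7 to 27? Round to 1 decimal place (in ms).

ΔRT = (a + b log₂ n₂) − (a + b log₂ n₁) = b·(log₂ n₂ − log₂ n₁).
log₂(27) − log₂(7) = 4.7549 − 2.8074 = 1.9475.
ΔRT = 180 × 1.9475 = 350.556 ms.

350.6 ms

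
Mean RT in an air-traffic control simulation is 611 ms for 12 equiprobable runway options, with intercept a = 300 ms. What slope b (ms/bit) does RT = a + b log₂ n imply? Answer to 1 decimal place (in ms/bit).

86.8 ms/bit

b = (611 − 300) / log₂(12) = 311 / 3.5850 = 86.751 ms/bit.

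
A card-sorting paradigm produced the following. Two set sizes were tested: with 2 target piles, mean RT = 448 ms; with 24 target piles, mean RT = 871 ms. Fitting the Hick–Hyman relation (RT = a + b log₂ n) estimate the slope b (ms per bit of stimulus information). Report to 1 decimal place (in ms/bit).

The slope on a log₂ axis is (871 − 448) / (4.5850 − 1) = 117.993 ms/bit.

118.0 ms/bit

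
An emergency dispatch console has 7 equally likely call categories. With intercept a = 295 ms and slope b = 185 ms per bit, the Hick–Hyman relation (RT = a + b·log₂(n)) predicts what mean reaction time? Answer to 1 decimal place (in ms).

814.4 ms

log₂(7) = 2.8074 bits, so RT = 295 + 185 × 2.8074 ≈ 814.361 ms.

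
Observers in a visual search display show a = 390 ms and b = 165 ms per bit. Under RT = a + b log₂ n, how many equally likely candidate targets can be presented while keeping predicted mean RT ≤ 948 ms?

165·log₂ n ≤ 948 − 390 = 558, giving log₂ n ≤ 3.3818 and n ≤ 10.424. The largest whole number is 10.

10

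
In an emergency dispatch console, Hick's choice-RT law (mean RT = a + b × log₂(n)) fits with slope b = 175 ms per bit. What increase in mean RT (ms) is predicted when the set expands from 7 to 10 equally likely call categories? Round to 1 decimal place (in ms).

The intercept a cancels: ΔRT = b·(log₂ n₂ − log₂ n₁) = b·log₂(n₂/n₁).
log₂(10) − log₂(7) = 3.3219 − 2.8074 = 0.5146.
ΔRT = 175 × 0.5146 = 90.050 ms.

90.1 ms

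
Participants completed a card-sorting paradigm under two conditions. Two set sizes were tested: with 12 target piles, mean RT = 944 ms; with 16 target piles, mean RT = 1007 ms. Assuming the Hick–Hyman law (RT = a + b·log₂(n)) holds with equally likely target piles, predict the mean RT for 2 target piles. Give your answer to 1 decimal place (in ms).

551.6 ms

Fit slope and intercept:
  b = (1007 − 944) / (log₂ 16 − log₂ 12) = 63 / (4 − 3.5850) = 151.794 ms/bit
  a = 944 − 151.794 × 3.5850 = 399.826 ms
Then RT(2) = 399.826 + 151.794 × log₂ 2 = 399.826 + 151.794 × 1 ≈ 551.619 ms.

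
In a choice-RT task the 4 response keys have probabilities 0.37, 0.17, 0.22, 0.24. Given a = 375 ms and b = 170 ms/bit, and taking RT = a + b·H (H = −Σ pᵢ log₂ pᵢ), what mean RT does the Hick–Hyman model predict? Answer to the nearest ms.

H = 0.37·log₂(1/0.37) + 0.17·log₂(1/0.17) + 0.22·log₂(1/0.22) + 0.24·log₂(1/0.24) = 1.9400 bits.
RT = 375 + 170 × 1.9400 = 704.80 ms.

705 ms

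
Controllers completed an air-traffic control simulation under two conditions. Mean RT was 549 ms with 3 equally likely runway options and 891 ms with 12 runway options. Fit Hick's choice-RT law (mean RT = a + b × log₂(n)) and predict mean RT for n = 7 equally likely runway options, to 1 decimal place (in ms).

RT is linear in log₂ n, so two points fix the line:
  b = (891 − 549) / (log₂ 12 − log₂ 3) = 342 / (3.5850 − 1.5850) = 171.000 ms/bit
  a = 549 − 171.000 × 1.5850 = 277.971 ms
Then RT(7) = 277.971 + 171.000 × log₂ 7 = 277.971 + 171.000 × 2.8074 ≈ 758.029 ms.

758.0 ms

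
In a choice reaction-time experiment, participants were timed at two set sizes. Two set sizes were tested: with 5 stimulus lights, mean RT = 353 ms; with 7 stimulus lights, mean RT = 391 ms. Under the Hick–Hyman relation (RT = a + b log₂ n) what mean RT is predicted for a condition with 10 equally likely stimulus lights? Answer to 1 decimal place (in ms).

Solve the two-equation system in a and b:
  b = (391 − 353) / (log₂ 7 − log₂ 5) = 38 / (2.8074 − 2.3219) = 78.282 ms/bit
  a = 353 − 78.282 × 2.3219 = 171.236 ms
Then RT(10) = 171.236 + 78.282 × log₂ 10 = 171.236 + 78.282 × 3.3219 ≈ 431.282 ms.

431.3 ms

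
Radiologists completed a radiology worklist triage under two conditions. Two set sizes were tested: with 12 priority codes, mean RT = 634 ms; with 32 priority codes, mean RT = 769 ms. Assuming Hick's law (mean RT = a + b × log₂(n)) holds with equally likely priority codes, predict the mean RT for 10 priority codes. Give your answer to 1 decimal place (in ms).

With log₂ n on the abscissa the relation is linear; from the two conditions:
  b = (769 − 634) / (log₂ 32 − log₂ 12) = 135 / (5 − 3.5850) = 95.404 ms/bit
  a = 634 − 95.404 × 3.5850 = 291.981 ms
Then RT(10) = 291.981 + 95.404 × log₂ 10 = 291.981 + 95.404 × 3.3219 ≈ 608.906 ms.

608.9 ms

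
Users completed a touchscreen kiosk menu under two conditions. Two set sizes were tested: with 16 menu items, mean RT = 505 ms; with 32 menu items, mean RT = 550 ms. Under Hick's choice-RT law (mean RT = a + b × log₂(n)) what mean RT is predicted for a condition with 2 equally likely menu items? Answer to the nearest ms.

RT is linear in log₂ n, so two points fix the line:
  b = (550 − 505) / (log₂ 32 − log₂ 16) = 45 / (5 − 4) = 45 ms/bit
  a = 505 − 45 × 4 = 325 ms
Then RT(2) = 325 + 45 × log₂ 2 = 325 + 45 × 1 ≈ 370.000 ms.

370 ms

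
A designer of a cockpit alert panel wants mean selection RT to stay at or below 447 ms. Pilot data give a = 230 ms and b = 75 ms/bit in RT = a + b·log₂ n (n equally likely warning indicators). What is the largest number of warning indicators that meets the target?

Information budget: (447 − 230)/75 = 2.8933 bits, so n ≤ 2^2.8933 = 7.430 → at most 7.

7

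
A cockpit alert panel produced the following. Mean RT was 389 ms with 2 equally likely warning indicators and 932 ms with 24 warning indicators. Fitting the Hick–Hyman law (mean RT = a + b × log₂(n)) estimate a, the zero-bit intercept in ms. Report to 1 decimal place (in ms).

The slope on a log₂ axis is (932 − 389) / (4.5850 − 1) = 151.466 ms/bit.
a = RT₁ − b·log₂ n₁ = 389 − 151.466 × 1 = 237.534 ms.

237.5 ms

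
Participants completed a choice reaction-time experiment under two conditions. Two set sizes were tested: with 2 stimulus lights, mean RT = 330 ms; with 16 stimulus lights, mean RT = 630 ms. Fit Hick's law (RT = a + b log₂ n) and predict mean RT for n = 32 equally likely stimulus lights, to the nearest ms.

730 ms

Solve the two-equation system in a and b:
  b = (630 − 330) / (log₂ 16 − log₂ 2) = 300 / (4 − 1) = 100 ms/bit
  a = 330 − 100 × 1 = 230 ms
Then RT(32) = 230 + 100 × log₂ 32 = 230 + 100 × 5 ≈ 730.000 ms.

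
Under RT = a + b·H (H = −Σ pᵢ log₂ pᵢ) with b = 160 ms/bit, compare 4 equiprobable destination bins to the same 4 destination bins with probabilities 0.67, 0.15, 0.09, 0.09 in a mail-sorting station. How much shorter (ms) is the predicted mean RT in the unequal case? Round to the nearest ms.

The RT saving is b·ΔH. Equiprobable H₀ = log₂(4) = 2.0000 bits; with the given probabilities H = 1.4230 bits.
b·(H₀ − H) = 160 × (2.0000 − 1.4230) = 92.33 ms.

92 ms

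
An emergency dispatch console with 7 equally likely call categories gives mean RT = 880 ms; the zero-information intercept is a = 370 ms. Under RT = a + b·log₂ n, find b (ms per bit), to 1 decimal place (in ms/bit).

7 alternatives carry log₂ 7 = 2.8074 bits; the choice cost is 880 − 370 = 510 ms, so b = 510/2.8074 = 181.666 ms/bit.

181.7 ms/bit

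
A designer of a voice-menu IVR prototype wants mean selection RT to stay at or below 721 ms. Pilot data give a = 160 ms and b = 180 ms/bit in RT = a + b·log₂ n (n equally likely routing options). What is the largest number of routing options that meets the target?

8

Information budget: (721 − 160)/180 = 3.1167 bits, so n ≤ 2^3.1167 = 8.674 → at most 8.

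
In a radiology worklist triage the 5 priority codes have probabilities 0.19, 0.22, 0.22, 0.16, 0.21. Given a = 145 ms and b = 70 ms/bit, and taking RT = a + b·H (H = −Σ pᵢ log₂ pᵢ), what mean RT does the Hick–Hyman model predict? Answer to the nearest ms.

307 ms

H = 0.19·log₂(1/0.19) + 0.22·log₂(1/0.22) + 0.22·log₂(1/0.22) + 0.16·log₂(1/0.16) + 0.21·log₂(1/0.21) = 2.3122 bits.
RT = 145 + 70 × 2.3122 = 306.85 ms.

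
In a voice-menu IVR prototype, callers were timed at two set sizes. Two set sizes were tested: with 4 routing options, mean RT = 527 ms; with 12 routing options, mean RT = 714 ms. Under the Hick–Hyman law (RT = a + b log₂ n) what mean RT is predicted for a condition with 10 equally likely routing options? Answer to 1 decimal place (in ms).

683.0 ms

RT is linear in log₂ n, so two points fix the line:
  b = (714 − 527) / (log₂ 12 − log₂ 4) = 187 / (3.5850 − 2) = 117.984 ms/bit
  a = 527 − 117.984 × 2 = 291.032 ms
Then RT(10) = 291.032 + 117.984 × log₂ 10 = 291.032 + 117.984 × 3.3219 ≈ 682.966 ms.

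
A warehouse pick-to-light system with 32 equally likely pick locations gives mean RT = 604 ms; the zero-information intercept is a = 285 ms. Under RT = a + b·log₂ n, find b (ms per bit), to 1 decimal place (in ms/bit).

b = (604 − 285) / log₂(32) = 319 / 5 = 63.800 ms/bit.

63.8 ms/bit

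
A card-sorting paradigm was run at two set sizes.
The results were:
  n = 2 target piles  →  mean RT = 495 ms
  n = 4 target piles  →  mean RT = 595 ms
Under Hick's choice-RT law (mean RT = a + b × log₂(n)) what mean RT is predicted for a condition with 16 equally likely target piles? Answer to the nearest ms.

795 ms

RT is linear in log₂ n, so two points fix the line:
  b = (595 − 495) / (log₂ 4 − log₂ 2) = 100 / (2 − 1) = 100 ms/bit
  a = 495 − 100 × 1 = 395 ms
Then RT(16) = 395 + 100 × log₂ 16 = 395 + 100 × 4 ≈ 795.000 ms.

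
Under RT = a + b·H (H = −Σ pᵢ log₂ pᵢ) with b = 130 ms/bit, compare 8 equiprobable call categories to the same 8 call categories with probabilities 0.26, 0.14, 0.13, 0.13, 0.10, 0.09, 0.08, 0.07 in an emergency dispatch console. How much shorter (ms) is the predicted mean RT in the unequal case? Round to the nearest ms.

Equiprobable entropy H₀ = log₂ 8 = 3.0000 bits.
Skewed entropy H = −Σ pᵢ log₂ pᵢ = 2.8726 bits.
ΔRT = b·(H₀ − H) = 130 × 0.1274 = 16.56 ms.

17 ms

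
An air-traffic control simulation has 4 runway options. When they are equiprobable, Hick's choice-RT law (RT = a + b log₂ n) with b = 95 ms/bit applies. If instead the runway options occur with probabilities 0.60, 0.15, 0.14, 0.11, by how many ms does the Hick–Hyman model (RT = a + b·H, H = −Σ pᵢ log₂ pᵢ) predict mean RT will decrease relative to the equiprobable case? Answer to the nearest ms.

Equiprobable entropy H₀ = log₂ 4 = 2.0000 bits.
Skewed entropy H = −Σ pᵢ log₂ pᵢ = 1.6001 bits.
ΔRT = b·(H₀ − H) = 95 × 0.3999 = 37.99 ms.

38 ms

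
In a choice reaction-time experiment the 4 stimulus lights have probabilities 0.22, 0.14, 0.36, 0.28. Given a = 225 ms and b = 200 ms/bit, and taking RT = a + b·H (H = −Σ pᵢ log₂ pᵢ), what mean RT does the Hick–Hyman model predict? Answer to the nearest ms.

610 ms

Entropy contributions −pᵢ log₂ pᵢ: 0.4806, 0.3971, 0.5306, 0.5142; sum H = 1.9225 bits.
RT = a + bH = 225 + 200·1.9225 = 609.50 ms.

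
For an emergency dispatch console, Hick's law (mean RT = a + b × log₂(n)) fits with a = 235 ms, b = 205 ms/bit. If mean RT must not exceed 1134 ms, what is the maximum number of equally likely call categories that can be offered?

Information budget: (1134 − 235)/205 = 4.3854 bits, so n ≤ 2^4.3854 = 20.899 → at most 20.

20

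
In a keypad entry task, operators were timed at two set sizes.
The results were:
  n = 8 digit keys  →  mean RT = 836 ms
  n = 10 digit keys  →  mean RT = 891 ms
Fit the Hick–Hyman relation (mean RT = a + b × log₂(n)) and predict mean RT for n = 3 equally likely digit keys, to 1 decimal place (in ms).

594.2 ms

RT is linear in log₂ n, so two points fix the line:
  b = (891 − 836) / (log₂ 10 − log₂ 8) = 55 / (3.3219 − 3) = 170.846 ms/bit
  a = 836 − 170.846 × 3 = 323.463 ms
Then RT(3) = 323.463 + 170.846 × log₂ 3 = 323.463 + 170.846 × 1.5850 ≈ 594.247 ms.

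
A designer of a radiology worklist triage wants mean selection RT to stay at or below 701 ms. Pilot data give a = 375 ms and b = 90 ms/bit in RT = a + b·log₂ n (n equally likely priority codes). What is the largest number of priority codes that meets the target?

90·log₂ n ≤ 701 − 375 = 326, giving log₂ n ≤ 3.6222 and n ≤ 12.314. The largest whole number is 12.

12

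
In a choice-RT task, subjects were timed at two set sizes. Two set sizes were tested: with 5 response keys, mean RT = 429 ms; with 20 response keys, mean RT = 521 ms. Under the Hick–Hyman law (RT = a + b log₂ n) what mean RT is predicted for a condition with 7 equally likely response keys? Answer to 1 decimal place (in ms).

451.3 ms

Solve the two-equation system in a and b:
  b = (521 − 429) / (log₂ 20 − log₂ 5) = 92 / (4.3219 − 2.3219) = 46.000 ms/bit
  a = 429 − 46.000 × 2.3219 = 322.191 ms
Then RT(7) = 322.191 + 46.000 × log₂ 7 = 322.191 + 46.000 × 2.8074 ≈ 451.330 ms.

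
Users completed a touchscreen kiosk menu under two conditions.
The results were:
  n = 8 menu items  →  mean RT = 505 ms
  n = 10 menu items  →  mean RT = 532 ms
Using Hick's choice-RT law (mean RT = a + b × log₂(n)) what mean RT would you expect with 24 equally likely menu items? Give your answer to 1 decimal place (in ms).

RT is linear in log₂ n, so two points fix the line:
  b = (532 − 505) / (log₂ 10 − log₂ 8) = 27 / (3.3219 − 3) = 83.870 ms/bit
  a = 505 − 83.870 × 3 = 253.391 ms
Then RT(24) = 253.391 + 83.870 × log₂ 24 = 253.391 + 83.870 × 4.5850 ≈ 637.930 ms.

637.9 ms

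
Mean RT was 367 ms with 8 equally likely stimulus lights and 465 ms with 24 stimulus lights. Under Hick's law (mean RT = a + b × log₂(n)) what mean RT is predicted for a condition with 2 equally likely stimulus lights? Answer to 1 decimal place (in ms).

243.3 ms

Fit slope and intercept:
  b = (465 − 367) / (log₂ 24 − log₂ 8) = 98 / (4.5850 − 3) = 61.831 ms/bit
  a = 367 − 61.831 × 3 = 181.507 ms
Then RT(2) = 181.507 + 61.831 × log₂ 2 = 181.507 + 61.831 × 1 ≈ 243.338 ms.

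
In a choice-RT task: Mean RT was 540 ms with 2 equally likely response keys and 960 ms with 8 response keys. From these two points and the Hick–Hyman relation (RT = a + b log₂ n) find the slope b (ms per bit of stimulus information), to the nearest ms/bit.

b = (RT₂ − RT₁)/(log₂ n₂ − log₂ n₁) = (960 − 540)/(3 − 1) = 210 ms/bit.

210 ms/bit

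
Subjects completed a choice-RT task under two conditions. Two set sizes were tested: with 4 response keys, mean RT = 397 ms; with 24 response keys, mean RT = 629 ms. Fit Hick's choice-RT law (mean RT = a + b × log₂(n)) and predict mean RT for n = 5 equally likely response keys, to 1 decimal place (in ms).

425.9 ms

RT is linear in log₂ n, so two points fix the line:
  b = (629 − 397) / (log₂ 24 − log₂ 4) = 232 / (4.5850 − 2) = 89.750 ms/bit
  a = 397 − 89.750 × 2 = 217.500 ms
Then RT(5) = 217.500 + 89.750 × log₂ 5 = 217.500 + 89.750 × 2.3219 ≈ 425.893 ms.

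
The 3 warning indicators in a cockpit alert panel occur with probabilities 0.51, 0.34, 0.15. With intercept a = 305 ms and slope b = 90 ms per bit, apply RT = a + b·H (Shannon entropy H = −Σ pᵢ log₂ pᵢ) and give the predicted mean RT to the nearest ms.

Entropy contributions −pᵢ log₂ pᵢ: 0.4954, 0.5292, 0.4105; sum H = 1.4351 bits.
RT = a + bH = 305 + 90·1.4351 = 434.16 ms.

434 ms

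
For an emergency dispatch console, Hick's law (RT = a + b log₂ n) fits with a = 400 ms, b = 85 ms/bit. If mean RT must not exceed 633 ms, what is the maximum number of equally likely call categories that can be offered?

85·log₂ n ≤ 633 − 400 = 233, giving log₂ n ≤ 2.7412 and n ≤ 6.686. The largest whole number is 6.

6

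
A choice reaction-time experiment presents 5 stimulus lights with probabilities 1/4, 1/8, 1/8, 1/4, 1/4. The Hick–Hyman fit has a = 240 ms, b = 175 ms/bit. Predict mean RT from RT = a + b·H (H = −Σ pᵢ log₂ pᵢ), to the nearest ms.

634 ms

H = −Σ pᵢ log₂ pᵢ = 0.25·2 + 0.125·3 + 0.125·3 + 0.25·2 + 0.25·2 = 2.250 bits.
RT = 240 + 175 × 2.250 = 633.75 ms.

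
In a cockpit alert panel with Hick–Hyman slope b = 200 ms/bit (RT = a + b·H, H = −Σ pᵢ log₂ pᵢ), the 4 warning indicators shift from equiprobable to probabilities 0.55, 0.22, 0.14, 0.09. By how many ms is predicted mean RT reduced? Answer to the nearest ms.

67 ms

Equiprobable entropy H₀ = log₂ 4 = 2.0000 bits.
Skewed entropy H = −Σ pᵢ log₂ pᵢ = 1.6647 bits.
ΔRT = b·(H₀ − H) = 200 × 0.3353 = 67.06 ms.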